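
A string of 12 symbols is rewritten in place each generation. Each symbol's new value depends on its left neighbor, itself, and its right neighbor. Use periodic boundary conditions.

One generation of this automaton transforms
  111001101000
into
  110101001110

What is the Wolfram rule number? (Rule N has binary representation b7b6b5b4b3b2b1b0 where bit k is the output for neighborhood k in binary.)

position 1: 111 → 1  (bit 7 = 1)
position 2: 110 → 0  (bit 6 = 0)
position 7: 101 → 0  (bit 5 = 0)
position 3: 100 → 1  (bit 4 = 1)
position 0: 011 → 1  (bit 3 = 1)
position 8: 010 → 1  (bit 2 = 1)
position 4: 001 → 0  (bit 1 = 0)
position 10: 000 → 1  (bit 0 = 1)
bits b7..b0 = 10011101 = 157

157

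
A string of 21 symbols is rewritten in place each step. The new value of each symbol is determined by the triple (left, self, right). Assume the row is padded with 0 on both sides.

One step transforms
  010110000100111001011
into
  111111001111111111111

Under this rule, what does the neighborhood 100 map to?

At position 5 the neighborhood is 100; the next row has 1 there.

1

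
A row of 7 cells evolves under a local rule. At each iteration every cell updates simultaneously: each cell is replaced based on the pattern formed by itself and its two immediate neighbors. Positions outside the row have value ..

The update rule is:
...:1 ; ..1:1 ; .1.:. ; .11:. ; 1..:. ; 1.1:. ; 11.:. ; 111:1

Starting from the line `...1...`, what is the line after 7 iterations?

111..1.

iteration 1: 111..11
iteration 2: .1..1..
iteration 3: 1..1..1
iteration 4: ..1..1.
iteration 5: 11..1..
iteration 6: ...1..1
iteration 7: 111..1.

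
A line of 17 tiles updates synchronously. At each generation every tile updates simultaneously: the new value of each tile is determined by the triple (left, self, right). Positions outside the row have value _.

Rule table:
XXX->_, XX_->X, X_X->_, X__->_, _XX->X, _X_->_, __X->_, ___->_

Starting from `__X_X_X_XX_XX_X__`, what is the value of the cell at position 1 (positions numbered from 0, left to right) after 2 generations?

generation 1: ________XX_XX____
generation 2: ________XX_XX____
position 1 holds _

_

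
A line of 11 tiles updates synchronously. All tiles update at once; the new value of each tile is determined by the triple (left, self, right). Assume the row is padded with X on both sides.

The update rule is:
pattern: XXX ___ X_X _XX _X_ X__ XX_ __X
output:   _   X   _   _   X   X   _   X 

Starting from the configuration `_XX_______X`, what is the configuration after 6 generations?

XXX________

___XXXXXXX_
XXX________
___XXXXXXXX
XXX________  (repeats generation 2; period 2)
generation 6: XXX________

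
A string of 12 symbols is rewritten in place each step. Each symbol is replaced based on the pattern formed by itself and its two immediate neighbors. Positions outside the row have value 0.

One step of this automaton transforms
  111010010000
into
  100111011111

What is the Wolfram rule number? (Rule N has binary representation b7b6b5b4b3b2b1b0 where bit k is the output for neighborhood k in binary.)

position 1: 111 → 0  (bit 7 = 0)
position 2: 110 → 0  (bit 6 = 0)
position 3: 101 → 1  (bit 5 = 1)
position 5: 100 → 1  (bit 4 = 1)
position 0: 011 → 1  (bit 3 = 1)
position 4: 010 → 1  (bit 2 = 1)
position 6: 001 → 0  (bit 1 = 0)
position 9: 000 → 1  (bit 0 = 1)
bits b7..b0 = 00111101 = 61

61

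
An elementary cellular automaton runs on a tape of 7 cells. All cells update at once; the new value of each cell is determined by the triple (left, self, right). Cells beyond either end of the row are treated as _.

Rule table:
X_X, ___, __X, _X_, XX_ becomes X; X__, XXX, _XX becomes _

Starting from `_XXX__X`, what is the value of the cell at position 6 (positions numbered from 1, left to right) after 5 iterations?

X

X__X_XX
X_XXX_X
XX__XXX
_X_X__X
XXXX_XX
position 6 holds X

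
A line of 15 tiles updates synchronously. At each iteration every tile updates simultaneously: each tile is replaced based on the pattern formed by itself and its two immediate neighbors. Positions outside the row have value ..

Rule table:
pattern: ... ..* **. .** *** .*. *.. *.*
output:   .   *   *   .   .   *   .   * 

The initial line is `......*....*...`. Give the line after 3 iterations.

.....**...**...
....*.*..*.*...
...****.****...

...****.****...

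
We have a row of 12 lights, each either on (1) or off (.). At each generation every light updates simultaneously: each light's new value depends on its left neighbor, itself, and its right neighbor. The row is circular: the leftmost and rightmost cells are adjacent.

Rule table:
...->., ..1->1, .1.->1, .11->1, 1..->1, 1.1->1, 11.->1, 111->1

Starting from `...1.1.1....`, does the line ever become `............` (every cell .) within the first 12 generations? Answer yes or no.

..1111111...
.111111111..
11111111111.
111111111111
111111111111  (fixed point — unchanged through generation 12)
generation 12 is 111111111111, still not uniform .

no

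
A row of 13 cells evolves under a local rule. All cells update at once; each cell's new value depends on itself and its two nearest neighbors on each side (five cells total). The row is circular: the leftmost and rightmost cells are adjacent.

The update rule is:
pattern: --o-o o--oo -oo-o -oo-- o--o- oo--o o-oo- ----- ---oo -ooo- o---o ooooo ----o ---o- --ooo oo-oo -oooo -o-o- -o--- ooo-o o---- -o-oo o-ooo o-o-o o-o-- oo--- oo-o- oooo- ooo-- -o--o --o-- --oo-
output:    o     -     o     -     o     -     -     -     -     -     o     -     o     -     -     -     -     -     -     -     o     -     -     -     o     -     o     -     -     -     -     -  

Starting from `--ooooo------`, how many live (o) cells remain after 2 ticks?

4

o-------o----
--o---o---oo-
count of o: 4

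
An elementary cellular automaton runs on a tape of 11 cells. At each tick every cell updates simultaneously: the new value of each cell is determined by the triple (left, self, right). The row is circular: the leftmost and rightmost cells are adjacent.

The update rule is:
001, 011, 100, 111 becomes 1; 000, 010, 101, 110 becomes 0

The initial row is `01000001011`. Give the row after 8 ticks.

00100010010
01010101101
00000001000
00000010100
00000100010
00001010101
10010000000
01101000001

01101000001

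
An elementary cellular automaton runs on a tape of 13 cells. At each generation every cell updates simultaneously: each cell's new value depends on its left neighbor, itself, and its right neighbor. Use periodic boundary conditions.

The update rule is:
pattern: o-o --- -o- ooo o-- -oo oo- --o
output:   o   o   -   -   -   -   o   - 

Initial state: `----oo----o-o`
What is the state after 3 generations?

o---o--o--ooo

generation 1: -oo--o-oo--o-
generation 2: --o---o-o----
generation 3: o---o--o--ooo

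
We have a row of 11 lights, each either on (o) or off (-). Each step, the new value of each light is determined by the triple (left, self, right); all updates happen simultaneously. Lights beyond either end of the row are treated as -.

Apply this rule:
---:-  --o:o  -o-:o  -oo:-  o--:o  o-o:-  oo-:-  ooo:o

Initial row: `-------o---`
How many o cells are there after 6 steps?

------ooo--
-----o-o-o-
----oo-o-oo
---o---o---
--ooo-ooo--
-o-o---o-o-
count of o: 4

4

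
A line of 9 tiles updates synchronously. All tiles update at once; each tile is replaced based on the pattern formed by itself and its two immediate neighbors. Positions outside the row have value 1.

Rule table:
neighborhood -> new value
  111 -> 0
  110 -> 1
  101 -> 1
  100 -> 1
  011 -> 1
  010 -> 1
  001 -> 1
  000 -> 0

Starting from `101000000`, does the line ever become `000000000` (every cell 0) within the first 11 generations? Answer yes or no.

yes

generation 1: 111100001
generation 2: 000110011
generation 3: 101111110
generation 4: 111000011
generation 5: 001100110
generation 6: 111111111
generation 7: 000000000
all cells are 0 at generation 7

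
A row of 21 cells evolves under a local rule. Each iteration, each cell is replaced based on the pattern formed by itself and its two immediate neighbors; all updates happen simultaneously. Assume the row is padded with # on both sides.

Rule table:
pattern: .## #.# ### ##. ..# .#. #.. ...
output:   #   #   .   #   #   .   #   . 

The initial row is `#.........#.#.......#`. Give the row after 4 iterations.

##.......#.#.#.....##
.##.....#.#.#.#...##.
####...#.#.#.#.#.####
...##.#.#.#.#.#.##...

...##.#.#.#.#.#.##...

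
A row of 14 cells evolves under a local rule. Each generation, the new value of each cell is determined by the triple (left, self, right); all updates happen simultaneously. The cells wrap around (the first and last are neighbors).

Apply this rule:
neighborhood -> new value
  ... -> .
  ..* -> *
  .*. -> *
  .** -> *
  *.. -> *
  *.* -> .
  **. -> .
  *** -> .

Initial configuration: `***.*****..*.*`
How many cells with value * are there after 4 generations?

6

generation 1: ....*....***.*
generation 2: *..***..**...*
generation 3: .***..***.*.**
generation 4: .*..***...*.*.
count of *: 6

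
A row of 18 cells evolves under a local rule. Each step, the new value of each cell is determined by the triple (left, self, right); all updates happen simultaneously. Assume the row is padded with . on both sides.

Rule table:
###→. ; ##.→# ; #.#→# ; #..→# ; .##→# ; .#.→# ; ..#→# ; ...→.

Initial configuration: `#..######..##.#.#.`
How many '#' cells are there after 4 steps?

6

####....##########
#..##..##........#
##########......##
#........##....###
count of #: 6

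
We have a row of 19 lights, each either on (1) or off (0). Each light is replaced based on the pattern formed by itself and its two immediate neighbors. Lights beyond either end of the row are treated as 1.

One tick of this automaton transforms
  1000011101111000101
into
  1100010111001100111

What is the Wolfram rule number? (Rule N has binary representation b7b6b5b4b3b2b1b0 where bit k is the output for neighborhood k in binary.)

124

position 6: 111 → 0  (bit 7 = 0)
position 0: 110 → 1  (bit 6 = 1)
position 8: 101 → 1  (bit 5 = 1)
position 1: 100 → 1  (bit 4 = 1)
position 5: 011 → 1  (bit 3 = 1)
position 16: 010 → 1  (bit 2 = 1)
position 4: 001 → 0  (bit 1 = 0)
position 2: 000 → 0  (bit 0 = 0)
bits b7..b0 = 01111100 = 124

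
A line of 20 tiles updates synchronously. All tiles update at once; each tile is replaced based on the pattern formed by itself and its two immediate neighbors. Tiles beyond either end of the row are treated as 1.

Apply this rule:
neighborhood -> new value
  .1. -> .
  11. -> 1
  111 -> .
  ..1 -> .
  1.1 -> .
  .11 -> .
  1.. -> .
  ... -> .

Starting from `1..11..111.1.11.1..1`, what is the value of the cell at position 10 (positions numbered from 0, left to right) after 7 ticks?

.

1...1....1....1.....
1...................
1...................  (fixed point — unchanged through tick 7)
position 10 holds .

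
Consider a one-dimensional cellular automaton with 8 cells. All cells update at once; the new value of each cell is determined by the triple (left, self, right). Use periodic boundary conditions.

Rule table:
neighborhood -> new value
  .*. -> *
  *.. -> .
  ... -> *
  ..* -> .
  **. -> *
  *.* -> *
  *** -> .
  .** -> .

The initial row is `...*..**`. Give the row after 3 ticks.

.*.*...*
****.*.*
...****.

...****.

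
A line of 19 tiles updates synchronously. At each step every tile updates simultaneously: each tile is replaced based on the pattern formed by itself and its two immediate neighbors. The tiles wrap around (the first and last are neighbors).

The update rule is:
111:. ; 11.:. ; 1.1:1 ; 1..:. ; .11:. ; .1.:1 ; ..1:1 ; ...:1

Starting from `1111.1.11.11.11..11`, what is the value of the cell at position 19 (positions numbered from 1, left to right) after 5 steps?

1

....111..1..1...1..
1111....11.11.111.1
.....111..1..1...1.
11111....11.11.111.
......111..1..1...1
position 19 holds 1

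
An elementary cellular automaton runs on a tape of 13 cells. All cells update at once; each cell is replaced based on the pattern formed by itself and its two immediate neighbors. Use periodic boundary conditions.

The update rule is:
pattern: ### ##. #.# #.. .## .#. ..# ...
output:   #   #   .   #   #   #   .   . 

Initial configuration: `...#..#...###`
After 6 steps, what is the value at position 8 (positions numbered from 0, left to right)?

step 1: #..##.##..###
step 2: ##.##.###.###
step 3: ##.##.###.###  (fixed point — unchanged through step 6)
position 8 holds #

#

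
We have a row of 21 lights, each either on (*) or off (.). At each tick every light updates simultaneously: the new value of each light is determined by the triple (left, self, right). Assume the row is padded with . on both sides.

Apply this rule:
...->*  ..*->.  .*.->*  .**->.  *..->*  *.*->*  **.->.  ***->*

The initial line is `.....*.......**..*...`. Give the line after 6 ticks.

tick 1: ****.*******...*.****
tick 2: .**.*.*****.**.**.**.
tick 3: ...***.***.*..*..*..*
tick 4: **..*.*.*.***.**.**.*
tick 5: ..*.******.*.*..*..**
tick 6: *.**.****.*****.**...

*.**.****.*****.**...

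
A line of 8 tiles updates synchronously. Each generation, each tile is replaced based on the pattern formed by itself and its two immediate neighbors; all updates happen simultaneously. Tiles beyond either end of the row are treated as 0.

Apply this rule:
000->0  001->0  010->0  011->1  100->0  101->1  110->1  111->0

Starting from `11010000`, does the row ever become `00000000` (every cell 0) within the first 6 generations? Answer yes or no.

11100000
10100000
01000000
00000000
all cells are 0 at generation 4

yes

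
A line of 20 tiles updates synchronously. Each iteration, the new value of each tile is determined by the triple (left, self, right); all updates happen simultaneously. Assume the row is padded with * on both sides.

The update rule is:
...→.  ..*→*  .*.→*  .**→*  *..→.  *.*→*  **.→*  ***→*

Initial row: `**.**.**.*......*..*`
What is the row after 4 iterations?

iteration 1: **********.....**.**
iteration 2: **********....******
iteration 3: **********...*******
iteration 4: **********..********

**********..********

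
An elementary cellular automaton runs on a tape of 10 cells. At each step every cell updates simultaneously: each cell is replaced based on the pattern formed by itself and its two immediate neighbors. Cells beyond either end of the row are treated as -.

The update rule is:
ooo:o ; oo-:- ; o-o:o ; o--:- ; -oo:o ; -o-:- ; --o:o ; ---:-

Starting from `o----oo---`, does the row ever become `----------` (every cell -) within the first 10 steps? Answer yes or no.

step 1: ----oo----
step 2: ---oo-----
step 3: --oo------
step 4: -oo-------
step 5: oo--------
step 6: o---------
step 7: ----------
all cells are - at step 7

yes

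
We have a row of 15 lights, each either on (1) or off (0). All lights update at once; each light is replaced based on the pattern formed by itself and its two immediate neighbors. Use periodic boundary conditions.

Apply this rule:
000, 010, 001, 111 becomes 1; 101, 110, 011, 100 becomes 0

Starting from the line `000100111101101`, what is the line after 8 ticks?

110001001010001

011101011000001
001001000011111
011011011101110
100000001000100
101111111011101
000111110001000
111011100111011
110001001010001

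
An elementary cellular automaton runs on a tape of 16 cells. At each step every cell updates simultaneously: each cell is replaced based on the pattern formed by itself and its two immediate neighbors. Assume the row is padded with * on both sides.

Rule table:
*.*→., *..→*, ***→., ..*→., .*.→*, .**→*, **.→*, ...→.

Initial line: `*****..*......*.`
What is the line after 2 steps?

....**.**.....*.
*...**.***....*.

*...**.***....*.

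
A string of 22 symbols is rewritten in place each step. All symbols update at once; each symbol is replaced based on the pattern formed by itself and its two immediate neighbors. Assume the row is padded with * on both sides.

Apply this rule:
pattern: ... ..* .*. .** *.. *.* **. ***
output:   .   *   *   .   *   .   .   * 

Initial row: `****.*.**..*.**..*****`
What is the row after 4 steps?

.*.*..***.*.*...***..*

***..*...***...**.****
**.****.*.*.*.*....***
*...**..*.*.*.**..*.**
.*.*..***.*.*...***..*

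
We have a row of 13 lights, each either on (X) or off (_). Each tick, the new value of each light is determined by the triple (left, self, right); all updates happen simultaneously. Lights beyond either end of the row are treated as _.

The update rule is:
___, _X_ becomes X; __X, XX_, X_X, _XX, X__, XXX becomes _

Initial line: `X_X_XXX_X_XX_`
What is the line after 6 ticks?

X_X_____X____
X_X_XXX_X_XXX
X_X_____X____  (repeats tick 1; period 2)
tick 6: X_X_XXX_X_XXX

X_X_XXX_X_XXX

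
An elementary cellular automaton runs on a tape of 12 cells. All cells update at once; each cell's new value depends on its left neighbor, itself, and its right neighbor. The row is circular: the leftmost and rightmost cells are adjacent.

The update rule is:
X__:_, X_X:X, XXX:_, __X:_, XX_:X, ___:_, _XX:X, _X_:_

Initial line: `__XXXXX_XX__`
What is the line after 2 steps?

step 1: __X___XXXX__
step 2: ______X__X__

______X__X__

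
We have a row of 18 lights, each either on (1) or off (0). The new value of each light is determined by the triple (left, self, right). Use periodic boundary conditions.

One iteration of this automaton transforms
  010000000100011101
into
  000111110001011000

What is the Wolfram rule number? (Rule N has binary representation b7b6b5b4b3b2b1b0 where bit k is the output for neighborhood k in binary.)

137

position 14: 111 → 1  (bit 7 = 1)
position 15: 110 → 0  (bit 6 = 0)
position 0: 101 → 0  (bit 5 = 0)
position 2: 100 → 0  (bit 4 = 0)
position 13: 011 → 1  (bit 3 = 1)
position 1: 010 → 0  (bit 2 = 0)
position 8: 001 → 0  (bit 1 = 0)
position 3: 000 → 1  (bit 0 = 1)
bits b7..b0 = 10001001 = 137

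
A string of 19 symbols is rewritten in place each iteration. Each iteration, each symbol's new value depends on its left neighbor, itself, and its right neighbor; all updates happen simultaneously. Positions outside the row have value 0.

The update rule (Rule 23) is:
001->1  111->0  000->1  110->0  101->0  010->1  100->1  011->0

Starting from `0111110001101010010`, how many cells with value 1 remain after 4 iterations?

10

iteration 1: 1000001110001011111
iteration 2: 1111110001111000000
iteration 3: 0000001110000111111
iteration 4: 1111110001111000000
count of 1: 10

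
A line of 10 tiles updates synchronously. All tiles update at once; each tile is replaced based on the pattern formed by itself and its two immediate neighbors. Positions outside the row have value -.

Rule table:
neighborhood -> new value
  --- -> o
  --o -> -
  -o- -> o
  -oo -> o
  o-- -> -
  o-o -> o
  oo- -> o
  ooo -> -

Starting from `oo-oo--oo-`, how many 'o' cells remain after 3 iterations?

5

ooooo--oo-
o---o--oo-
o-o-o--oo-
count of o: 5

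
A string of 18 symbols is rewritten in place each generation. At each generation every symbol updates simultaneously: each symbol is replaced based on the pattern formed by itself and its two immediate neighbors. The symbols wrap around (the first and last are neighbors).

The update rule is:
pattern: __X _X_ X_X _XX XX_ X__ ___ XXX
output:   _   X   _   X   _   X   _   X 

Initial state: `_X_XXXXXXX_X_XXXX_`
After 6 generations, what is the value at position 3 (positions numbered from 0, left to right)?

X

generation 1: _X_XXXXXX__X_XXX_X
generation 2: _X_XXXXX_X_X_XX__X
generation 3: _X_XXXX__X_X_X_X_X
generation 4: _X_XXX_X_X_X_X_X_X
generation 5: _X_XX__X_X_X_X_X_X
generation 6: _X_X_X_X_X_X_X_X_X
position 3 holds X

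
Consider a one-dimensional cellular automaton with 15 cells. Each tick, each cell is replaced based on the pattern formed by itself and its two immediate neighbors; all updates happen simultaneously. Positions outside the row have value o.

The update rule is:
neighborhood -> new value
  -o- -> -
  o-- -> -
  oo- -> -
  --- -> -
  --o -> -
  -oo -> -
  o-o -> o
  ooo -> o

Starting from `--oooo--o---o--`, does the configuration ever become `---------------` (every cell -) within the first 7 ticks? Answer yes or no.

yes

---oo----------
---------------
all cells are - at tick 2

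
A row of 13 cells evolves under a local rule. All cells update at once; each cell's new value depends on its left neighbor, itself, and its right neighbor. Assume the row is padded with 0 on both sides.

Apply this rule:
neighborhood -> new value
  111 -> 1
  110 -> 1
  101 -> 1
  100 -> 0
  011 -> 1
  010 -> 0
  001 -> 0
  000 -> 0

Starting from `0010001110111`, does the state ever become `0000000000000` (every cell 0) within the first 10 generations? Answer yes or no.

generation 1: 0000001111111
generation 2: 0000001111111  (fixed point — unchanged through generation 10)
generation 10 is 0000001111111, still not uniform 0

no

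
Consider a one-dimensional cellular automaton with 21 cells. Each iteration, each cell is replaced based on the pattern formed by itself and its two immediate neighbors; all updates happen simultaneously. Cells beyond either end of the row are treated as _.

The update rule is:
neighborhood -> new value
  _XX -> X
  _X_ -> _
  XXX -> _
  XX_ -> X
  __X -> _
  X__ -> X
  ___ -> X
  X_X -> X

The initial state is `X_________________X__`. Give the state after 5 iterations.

_X_XXXXXXXXXX_X_XXX__

iteration 1: _XXXXXXXXXXXXXXXX__XX
iteration 2: _X______________XX_XX
iteration 3: __XXXXXXXXXXXXX_XXXXX
iteration 4: X_X___________XXX___X
iteration 5: _X_XXXXXXXXXX_X_XXX__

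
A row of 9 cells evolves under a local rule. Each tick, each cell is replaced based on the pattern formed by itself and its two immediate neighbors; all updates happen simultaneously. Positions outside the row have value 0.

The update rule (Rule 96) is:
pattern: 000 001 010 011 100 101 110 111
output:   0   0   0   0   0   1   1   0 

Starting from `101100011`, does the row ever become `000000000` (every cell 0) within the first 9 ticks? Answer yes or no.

tick 1: 010100001
tick 2: 001000000
tick 3: 000000000
all cells are 0 at tick 3

yes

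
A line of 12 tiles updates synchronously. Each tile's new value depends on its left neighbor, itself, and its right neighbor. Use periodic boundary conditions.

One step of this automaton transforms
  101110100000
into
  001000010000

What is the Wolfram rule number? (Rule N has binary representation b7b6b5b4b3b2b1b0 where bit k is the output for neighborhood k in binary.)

position 3: 111 → 0  (bit 7 = 0)
position 4: 110 → 0  (bit 6 = 0)
position 1: 101 → 0  (bit 5 = 0)
position 7: 100 → 1  (bit 4 = 1)
position 2: 011 → 1  (bit 3 = 1)
position 0: 010 → 0  (bit 2 = 0)
position 11: 001 → 0  (bit 1 = 0)
position 8: 000 → 0  (bit 0 = 0)
bits b7..b0 = 00011000 = 24

24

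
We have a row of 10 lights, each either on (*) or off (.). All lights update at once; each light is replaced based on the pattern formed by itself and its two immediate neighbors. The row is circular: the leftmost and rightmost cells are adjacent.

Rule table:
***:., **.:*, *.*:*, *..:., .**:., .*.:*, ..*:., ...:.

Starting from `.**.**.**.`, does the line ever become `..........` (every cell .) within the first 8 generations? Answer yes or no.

generation 1: ..**.**.*.
generation 2: ...**.***.
generation 3: ....**..*.
generation 4: .....*..*.
generation 5: .....*..*.  (fixed point — unchanged through generation 8)
generation 8 is .....*..*., still not uniform .

no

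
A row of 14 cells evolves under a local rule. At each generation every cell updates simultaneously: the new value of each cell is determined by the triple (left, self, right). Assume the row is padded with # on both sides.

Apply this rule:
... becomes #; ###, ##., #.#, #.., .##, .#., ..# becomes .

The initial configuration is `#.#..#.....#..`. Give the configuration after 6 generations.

.#####.....##.

.......###....
.#####.....##.
.......###....  (repeats generation 1; period 2)
generation 6: .#####.....##.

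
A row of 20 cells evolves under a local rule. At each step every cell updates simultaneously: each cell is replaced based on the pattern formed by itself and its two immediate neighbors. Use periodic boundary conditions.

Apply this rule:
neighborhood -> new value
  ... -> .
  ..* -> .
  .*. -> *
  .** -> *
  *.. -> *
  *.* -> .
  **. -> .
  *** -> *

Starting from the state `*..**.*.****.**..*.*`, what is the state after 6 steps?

.*.**.*.**.*.*.*.*.*

.*.*..*.***..*.*.*.*
.*.**.*.**.*.*.*.*.*
.*.*..*.*..*.*.*.*.*
.*.**.*.**.*.*.*.*.*  (repeats step 2; period 2)
step 6: .*.**.*.**.*.*.*.*.*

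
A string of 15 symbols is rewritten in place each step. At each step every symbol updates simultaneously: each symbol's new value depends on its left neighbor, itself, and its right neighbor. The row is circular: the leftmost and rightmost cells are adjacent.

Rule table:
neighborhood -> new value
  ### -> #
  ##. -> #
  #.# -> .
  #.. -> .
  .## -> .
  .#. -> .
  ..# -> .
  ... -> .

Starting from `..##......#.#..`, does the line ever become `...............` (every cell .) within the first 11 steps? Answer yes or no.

yes

step 1: ...#...........
step 2: ...............
all cells are . at step 2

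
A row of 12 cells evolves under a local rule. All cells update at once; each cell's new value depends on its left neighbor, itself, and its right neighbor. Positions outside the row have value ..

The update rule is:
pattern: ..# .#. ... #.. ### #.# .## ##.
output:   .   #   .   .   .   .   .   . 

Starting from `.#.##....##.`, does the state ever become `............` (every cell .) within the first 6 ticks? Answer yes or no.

no

.#..........
.#..........  (fixed point — unchanged through tick 6)
tick 6 is .#.........., still not uniform .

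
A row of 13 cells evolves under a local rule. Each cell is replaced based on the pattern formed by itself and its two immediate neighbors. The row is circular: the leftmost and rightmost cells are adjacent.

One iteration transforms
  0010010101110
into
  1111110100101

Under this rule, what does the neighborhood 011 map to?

At position 9 the neighborhood is 011; the next row has 0 there.

0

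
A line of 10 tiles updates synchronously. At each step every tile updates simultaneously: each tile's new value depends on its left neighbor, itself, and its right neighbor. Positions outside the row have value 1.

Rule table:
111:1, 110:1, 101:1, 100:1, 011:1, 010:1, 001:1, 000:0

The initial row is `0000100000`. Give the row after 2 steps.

1001110001
1111111011

1111111011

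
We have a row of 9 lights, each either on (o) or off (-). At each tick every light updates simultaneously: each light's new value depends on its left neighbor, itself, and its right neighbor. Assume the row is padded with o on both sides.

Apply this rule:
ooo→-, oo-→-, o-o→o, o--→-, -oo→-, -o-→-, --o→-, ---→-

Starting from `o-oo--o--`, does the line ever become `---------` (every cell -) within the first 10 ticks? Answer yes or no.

-o-------
o--------
---------
all cells are - at tick 3

yes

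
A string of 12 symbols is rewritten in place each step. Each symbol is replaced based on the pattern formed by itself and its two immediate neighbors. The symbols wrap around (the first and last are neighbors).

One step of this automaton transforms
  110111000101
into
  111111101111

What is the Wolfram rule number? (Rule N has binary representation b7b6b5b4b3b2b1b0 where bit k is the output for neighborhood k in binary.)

position 0: 111 → 1  (bit 7 = 1)
position 1: 110 → 1  (bit 6 = 1)
position 2: 101 → 1  (bit 5 = 1)
position 6: 100 → 1  (bit 4 = 1)
position 3: 011 → 1  (bit 3 = 1)
position 9: 010 → 1  (bit 2 = 1)
position 8: 001 → 1  (bit 1 = 1)
position 7: 000 → 0  (bit 0 = 0)
bits b7..b0 = 11111110 = 254

254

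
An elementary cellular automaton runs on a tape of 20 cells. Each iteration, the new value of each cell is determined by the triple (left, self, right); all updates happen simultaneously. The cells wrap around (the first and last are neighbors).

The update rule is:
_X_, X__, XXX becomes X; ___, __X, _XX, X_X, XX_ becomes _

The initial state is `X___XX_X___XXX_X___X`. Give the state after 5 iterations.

X____X_____XX___X__X

_X_____XX___X__XX___
_XX______X__XX___X__
___X_____XX___X__XX_
___XX______X__XX___X
X____X_____XX___X__X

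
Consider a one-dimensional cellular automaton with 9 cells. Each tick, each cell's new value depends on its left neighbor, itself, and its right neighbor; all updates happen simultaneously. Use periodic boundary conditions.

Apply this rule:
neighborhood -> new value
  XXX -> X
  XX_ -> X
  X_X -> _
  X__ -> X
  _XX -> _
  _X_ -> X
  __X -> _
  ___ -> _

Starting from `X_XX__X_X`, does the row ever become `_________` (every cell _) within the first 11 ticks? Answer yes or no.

X__XX_X__
XX__X_XX_
_XX_X__X_
__X_XX_XX
X_X__X__X
X_XX_XX__
X__X__XX_
XX_XX__X_
_X__XX_X_
_XX__X_XX
__XX_X__X
tick 11 is __XX_X__X, still not uniform _

no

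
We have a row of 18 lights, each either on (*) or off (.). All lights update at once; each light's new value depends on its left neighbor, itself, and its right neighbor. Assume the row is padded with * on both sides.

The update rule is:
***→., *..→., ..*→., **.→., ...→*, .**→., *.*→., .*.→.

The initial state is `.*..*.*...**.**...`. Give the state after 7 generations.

generation 1: ........*.......*.
generation 2: .******...*****...
generation 3: ........*.......*.  (repeats generation 1; period 2)
generation 7: ........*.......*.

........*.......*.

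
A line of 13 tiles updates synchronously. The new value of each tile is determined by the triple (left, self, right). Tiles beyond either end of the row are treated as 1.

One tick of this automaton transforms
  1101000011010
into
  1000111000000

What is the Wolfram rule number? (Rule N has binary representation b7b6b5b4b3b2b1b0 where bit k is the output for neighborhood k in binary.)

position 0: 111 → 1  (bit 7 = 1)
position 1: 110 → 0  (bit 6 = 0)
position 2: 101 → 0  (bit 5 = 0)
position 4: 100 → 1  (bit 4 = 1)
position 8: 011 → 0  (bit 3 = 0)
position 3: 010 → 0  (bit 2 = 0)
position 7: 001 → 0  (bit 1 = 0)
position 5: 000 → 1  (bit 0 = 1)
bits b7..b0 = 10010001 = 145

145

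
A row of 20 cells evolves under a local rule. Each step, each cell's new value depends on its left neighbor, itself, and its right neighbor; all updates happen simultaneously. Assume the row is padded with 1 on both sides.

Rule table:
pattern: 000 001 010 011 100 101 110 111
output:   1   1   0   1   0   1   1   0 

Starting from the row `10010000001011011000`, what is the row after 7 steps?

10100111110111111011
11001100011100001110
01011101110101111011
10110111011011001110
11111101111111011011
00000111000001111110
01111101011111000011

01111101011111000011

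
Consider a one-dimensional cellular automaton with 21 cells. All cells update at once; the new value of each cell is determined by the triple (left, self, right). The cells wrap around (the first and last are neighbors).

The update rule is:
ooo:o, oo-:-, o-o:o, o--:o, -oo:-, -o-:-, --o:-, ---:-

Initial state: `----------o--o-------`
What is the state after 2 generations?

-----------o--o------
------------o--o-----

------------o--o-----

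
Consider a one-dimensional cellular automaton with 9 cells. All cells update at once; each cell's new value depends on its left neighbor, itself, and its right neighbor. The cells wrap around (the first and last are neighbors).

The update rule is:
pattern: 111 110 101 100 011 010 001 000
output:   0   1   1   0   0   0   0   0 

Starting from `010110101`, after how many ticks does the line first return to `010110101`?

101011010
010101101
101010110
010101011
101010101
110101010
011010101
101101010
010110101

9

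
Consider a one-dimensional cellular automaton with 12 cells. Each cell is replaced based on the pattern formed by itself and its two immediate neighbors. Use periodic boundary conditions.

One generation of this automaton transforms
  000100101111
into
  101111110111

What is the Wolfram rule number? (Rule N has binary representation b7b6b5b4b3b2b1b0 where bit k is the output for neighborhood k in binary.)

246

position 9: 111 → 1  (bit 7 = 1)
position 11: 110 → 1  (bit 6 = 1)
position 7: 101 → 1  (bit 5 = 1)
position 0: 100 → 1  (bit 4 = 1)
position 8: 011 → 0  (bit 3 = 0)
position 3: 010 → 1  (bit 2 = 1)
position 2: 001 → 1  (bit 1 = 1)
position 1: 000 → 0  (bit 0 = 0)
bits b7..b0 = 11110110 = 246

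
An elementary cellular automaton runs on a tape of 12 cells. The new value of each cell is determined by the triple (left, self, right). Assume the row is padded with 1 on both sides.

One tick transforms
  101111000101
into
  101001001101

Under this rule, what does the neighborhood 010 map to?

At position 9 the neighborhood is 010; the next row has 1 there.

1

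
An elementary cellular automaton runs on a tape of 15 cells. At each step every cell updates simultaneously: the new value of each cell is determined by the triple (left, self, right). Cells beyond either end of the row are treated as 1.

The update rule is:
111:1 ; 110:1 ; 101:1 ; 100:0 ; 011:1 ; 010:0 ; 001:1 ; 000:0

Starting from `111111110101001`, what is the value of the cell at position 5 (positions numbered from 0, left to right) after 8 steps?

step 1: 111111111010011
step 2: 111111111100111
step 3: 111111111101111
step 4: 111111111111111
step 5: 111111111111111  (fixed point — unchanged through step 8)
position 5 holds 1

1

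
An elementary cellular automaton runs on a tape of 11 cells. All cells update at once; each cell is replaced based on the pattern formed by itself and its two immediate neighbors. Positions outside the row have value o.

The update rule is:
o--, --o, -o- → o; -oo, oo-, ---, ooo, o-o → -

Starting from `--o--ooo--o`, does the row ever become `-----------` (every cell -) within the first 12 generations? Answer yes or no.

ooooo---oo-
-----o-o---
o---oo-oo-o
-o-o-------
-o-oo-----o
-o---o---o-
-oo-ooo-oo-
-----------
all cells are - at generation 8

yes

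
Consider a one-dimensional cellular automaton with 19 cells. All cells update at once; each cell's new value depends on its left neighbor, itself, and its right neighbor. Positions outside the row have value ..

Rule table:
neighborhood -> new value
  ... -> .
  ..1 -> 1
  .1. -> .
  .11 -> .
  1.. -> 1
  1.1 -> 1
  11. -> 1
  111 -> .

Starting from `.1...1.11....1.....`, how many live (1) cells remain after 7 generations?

11

1.1.1.1.11..1.1....
.1.1.1.1.111.1.1...
1.1.1.1.1..11.1.1..
.1.1.1.1.11.11.1.1.
1.1.1.1.1.11.11.1.1
.1.1.1.1.1.11.11.1.
1.1.1.1.1.1.11.11.1
count of 1: 11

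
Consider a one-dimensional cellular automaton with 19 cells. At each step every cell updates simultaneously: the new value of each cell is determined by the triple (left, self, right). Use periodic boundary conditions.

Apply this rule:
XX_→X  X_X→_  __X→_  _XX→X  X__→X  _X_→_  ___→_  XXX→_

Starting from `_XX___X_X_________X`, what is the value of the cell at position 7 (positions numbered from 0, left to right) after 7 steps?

X

step 1: _XXX_____X_________
step 2: _X_XX_____X________
step 3: ___XXX_____X_______
step 4: ___X_XX_____X______
step 5: _____XXX_____X_____
step 6: _____X_XX_____X____
step 7: _______XXX_____X___
position 7 holds X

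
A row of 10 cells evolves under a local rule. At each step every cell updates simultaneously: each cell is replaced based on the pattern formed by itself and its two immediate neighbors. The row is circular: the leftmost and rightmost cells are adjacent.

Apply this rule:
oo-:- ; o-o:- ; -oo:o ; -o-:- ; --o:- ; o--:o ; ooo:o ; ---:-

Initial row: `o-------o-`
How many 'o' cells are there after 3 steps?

1

-o--------
--o-------
---o------
count of o: 1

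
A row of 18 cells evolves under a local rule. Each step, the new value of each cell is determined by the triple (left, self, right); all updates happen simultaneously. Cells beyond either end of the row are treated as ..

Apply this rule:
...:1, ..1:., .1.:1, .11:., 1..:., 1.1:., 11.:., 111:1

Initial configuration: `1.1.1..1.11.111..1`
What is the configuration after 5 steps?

1.1.1..1..1..1.1.1

step 1: 1.1.1..1.....1...1
step 2: 1.1.1..1.111.1.1.1
step 3: 1.1.1..1..1..1.1.1
step 4: 1.1.1..1..1..1.1.1  (fixed point — unchanged through step 5)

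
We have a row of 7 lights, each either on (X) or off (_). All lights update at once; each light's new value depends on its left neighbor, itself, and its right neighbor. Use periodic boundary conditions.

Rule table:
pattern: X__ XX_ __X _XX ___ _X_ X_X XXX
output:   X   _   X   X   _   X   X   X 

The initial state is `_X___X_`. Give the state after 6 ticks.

XXXXX_X

XXX_XXX
XX_XXXX
X_XXXXX
_XXXXXX
XXXXXX_
XXXXX_X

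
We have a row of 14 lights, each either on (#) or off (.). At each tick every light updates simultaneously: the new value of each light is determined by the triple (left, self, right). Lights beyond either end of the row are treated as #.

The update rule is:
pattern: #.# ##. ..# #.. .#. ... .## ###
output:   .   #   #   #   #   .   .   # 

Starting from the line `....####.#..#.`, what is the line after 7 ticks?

##########.##.

#..#.###.####.
####..##..###.
######.###.##.
######..##..#.
########.####.
########..###.
##########.##.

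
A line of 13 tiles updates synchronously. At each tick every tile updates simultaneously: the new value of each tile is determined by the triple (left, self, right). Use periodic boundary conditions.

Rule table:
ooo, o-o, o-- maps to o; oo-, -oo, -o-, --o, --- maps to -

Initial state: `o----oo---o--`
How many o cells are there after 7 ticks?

3

-o-----o---o-
--o-----o---o
o--o-----o---
-o--o-----o--
--o--o-----o-
---o--o-----o
o---o--o-----
count of o: 3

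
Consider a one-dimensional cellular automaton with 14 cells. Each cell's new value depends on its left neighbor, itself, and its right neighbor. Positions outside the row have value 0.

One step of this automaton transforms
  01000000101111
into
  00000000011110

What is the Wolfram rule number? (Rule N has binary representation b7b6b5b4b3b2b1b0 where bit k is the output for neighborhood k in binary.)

position 11: 111 → 1  (bit 7 = 1)
position 13: 110 → 0  (bit 6 = 0)
position 9: 101 → 1  (bit 5 = 1)
position 2: 100 → 0  (bit 4 = 0)
position 10: 011 → 1  (bit 3 = 1)
position 1: 010 → 0  (bit 2 = 0)
position 0: 001 → 0  (bit 1 = 0)
position 3: 000 → 0  (bit 0 = 0)
bits b7..b0 = 10101000 = 168

168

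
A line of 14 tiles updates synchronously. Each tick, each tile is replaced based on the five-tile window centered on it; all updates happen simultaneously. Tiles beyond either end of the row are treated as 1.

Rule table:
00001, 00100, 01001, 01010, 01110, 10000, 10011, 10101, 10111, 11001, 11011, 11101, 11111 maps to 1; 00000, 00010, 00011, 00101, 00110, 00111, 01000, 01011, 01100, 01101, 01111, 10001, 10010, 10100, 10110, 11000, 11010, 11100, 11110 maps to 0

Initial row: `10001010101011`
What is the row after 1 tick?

00000111111010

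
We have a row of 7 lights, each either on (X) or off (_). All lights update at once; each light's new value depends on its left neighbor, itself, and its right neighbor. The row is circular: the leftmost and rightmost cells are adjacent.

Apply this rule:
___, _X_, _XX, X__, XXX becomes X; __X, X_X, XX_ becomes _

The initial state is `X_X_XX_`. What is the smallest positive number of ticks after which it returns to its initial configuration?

2

X_X_X__
X_X_XX_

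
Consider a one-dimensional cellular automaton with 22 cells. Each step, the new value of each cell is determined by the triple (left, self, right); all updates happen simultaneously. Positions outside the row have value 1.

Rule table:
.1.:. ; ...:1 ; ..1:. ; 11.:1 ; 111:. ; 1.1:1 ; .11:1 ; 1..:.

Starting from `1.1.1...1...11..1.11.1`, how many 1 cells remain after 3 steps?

12

step 1: 11.1..1...1.11...11111
step 2: .11.....1..111.1.1....
step 3: 111.111....1.11.1..11.
count of 1: 12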